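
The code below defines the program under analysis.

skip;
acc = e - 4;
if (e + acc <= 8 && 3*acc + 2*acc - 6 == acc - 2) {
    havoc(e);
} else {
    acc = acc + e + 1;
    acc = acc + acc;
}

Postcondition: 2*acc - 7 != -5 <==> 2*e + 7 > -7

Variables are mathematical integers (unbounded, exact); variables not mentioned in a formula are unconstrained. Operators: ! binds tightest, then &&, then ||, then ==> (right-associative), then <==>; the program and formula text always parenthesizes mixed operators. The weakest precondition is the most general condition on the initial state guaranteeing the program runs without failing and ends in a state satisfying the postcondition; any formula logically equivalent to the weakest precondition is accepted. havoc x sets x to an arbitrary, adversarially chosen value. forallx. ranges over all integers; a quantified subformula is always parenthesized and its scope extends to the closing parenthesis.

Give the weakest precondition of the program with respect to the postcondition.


Working backward. After the program, the postcondition 2*acc - 7 != -5 <==> 2*e + 7 > -7 must hold; in canonical form it is 2*acc != 2 <==> 2*e > -14.
Then branch requires forall e_1. (2*acc != 2 <==> 2*e_1 > -14); else branch requires 4*acc + 4*e != -2 <==> 2*e > -14.
Before the if: ((acc + e <= 8 && 4*acc == 4) ==> (forall e_1. (2*acc != 2 <==> 2*e_1 > -14))) && ((!(acc + e <= 8 && 4*acc == 4)) ==> (4*acc + 4*e != -2 <==> 2*e > -14))
Before acc := e - 4: ((2*e <= 12 && 4*e == 20) ==> (forall e_1. (2*e != 10 <==> 2*e_1 > -14))) && ((!(2*e <= 12 && 4*e == 20)) ==> (8*e != 14 <==> 2*e > -14))
Before skip: ((2*e <= 12 && 4*e == 20) ==> (forall e_1. (2*e != 10 <==> 2*e_1 > -14))) && ((!(2*e <= 12 && 4*e == 20)) ==> (8*e != 14 <==> 2*e > -14))
Answer: WP = ((2*e <= 12 && 4*e == 20) ==> (forall e_1. (2*e != 10 <==> 2*e_1 > -14))) && ((!(2*e <= 12 && 4*e == 20)) ==> (8*e != 14 <==> 2*e > -14))


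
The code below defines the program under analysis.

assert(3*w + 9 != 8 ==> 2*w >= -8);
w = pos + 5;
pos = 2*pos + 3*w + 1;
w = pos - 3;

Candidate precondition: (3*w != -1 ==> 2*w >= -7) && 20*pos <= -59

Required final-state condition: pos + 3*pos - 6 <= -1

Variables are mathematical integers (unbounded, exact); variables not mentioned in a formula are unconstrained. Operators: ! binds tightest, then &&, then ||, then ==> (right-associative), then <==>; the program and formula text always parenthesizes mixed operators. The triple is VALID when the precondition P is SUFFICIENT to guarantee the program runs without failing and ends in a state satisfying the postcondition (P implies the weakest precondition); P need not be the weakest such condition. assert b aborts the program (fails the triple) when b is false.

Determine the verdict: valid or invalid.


Working backward. After the program, the postcondition pos + 3*pos - 6 <= -1 must hold; in canonical form it is 4*pos <= 5.
Before w := pos - 3: 4*pos <= 5
Before pos := 2*pos + 3*w + 1: 8*pos + 12*w <= 1
Before w := pos + 5: 20*pos <= -59
Before assert 3*w + 9 != 8 ==> 2*w >= -8: (3*w != -1 ==> 2*w >= -8) && 20*pos <= -59
The weakest precondition is (3*w != -1 ==> 2*w >= -8) && 20*pos <= -59.
Check whether (3*w != -1 ==> 2*w >= -7) && 20*pos <= -59 implies it.
Every state satisfying the precondition satisfies the weakest precondition: the implication holds.
Answer: valid


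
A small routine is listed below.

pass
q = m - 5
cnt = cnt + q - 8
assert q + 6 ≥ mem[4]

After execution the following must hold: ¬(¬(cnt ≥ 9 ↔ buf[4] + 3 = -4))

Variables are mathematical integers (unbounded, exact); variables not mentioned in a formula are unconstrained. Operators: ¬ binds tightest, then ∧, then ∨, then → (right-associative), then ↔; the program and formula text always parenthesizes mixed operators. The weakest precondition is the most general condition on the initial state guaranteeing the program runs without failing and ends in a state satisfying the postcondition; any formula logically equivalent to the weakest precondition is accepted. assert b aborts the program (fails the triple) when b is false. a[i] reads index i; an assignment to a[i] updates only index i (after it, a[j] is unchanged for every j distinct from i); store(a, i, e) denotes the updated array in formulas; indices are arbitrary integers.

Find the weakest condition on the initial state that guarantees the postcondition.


Working backward. After the program, the postcondition ¬(¬(cnt ≥ 9 ↔ buf[4] + 3 = -4)) must hold; in canonical form it is cnt ≥ 9 ↔ buf[4] = -7.
Before assert q + 6 ≥ mem[4]: q ≥ mem[4] - 6 ∧ (cnt ≥ 9 ↔ buf[4] = -7)
Before cnt := cnt + q - 8: q ≥ mem[4] - 6 ∧ (cnt + q ≥ 17 ↔ buf[4] = -7)
Before q := m - 5: m ≥ mem[4] - 1 ∧ (cnt + m ≥ 22 ↔ buf[4] = -7)
Before skip: m ≥ mem[4] - 1 ∧ (cnt + m ≥ 22 ↔ buf[4] = -7)
Answer: WP = m ≥ mem[4] - 1 ∧ (cnt + m ≥ 22 ↔ buf[4] = -7)


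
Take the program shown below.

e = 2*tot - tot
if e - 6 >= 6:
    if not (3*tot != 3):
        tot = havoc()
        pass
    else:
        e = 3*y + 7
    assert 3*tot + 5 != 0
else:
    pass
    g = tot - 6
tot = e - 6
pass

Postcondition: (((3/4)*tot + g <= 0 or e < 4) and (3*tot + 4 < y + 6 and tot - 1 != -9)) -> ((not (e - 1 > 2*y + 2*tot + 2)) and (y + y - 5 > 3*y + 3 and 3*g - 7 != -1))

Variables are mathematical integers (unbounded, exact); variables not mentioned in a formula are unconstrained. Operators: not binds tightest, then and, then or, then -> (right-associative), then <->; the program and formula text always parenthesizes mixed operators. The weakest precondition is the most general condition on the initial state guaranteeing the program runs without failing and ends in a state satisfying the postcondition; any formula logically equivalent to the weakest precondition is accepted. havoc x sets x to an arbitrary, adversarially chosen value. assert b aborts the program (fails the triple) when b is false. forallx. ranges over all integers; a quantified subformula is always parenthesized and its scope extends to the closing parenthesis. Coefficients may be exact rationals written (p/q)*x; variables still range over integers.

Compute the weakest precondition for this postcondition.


Working backward. After the program, the postcondition (((3/4)*tot + g <= 0 or e < 4) and (3*tot + 4 < y + 6 and tot - 1 != -9)) -> ((not (e - 1 > 2*y + 2*tot + 2)) and (y + y - 5 > 3*y + 3 and 3*g - 7 != -1)) must hold; in canonical form it is ((g + (3/4)*tot <= 0 or e < 4) and 3*tot < y + 2 and tot != -8) -> ((not (e > 2*tot + 2*y + 3)) and y < -8 and 3*g != 6).
Before skip: ((g + (3/4)*tot <= 0 or e < 4) and 3*tot < y + 2 and tot != -8) -> ((not (e > 2*tot + 2*y + 3)) and y < -8 and 3*g != 6)
Before tot := e - 6: (((3/4)*e + g <= 9/2 or e < 4) and 3*e < y + 20 and e != -2) -> ((not (e + 2*y < 9)) and y < -8 and 3*g != 6)
Then branch requires ((not (3*tot != 3)) -> (forall tot_1. (3*tot_1 != -5 and ((((3/4)*e + g <= 9/2 or e < 4) and 3*e < y + 20 and e != -2) -> ((not (e + 2*y < 9)) and y < -8 and 3*g != 6))))) and (3*tot != 3 -> (3*tot != -5 and (((g + (9/4)*y <= -3/4 or 3*y < -3) and 8*y < -1 and 3*y != -9) -> ((not (5*y < 2)) and y < -8 and 3*g != 6)))); else branch requires (((3/4)*e + tot <= 21/2 or e < 4) and 3*e < y + 20 and e != -2) -> ((not (e + 2*y < 9)) and y < -8 and 3*tot != 24).
Before the if: (e >= 12 -> (((not (3*tot != 3)) -> (forall tot_1. (3*tot_1 != -5 and ((((3/4)*e + g <= 9/2 or e < 4) and 3*e < y + 20 and e != -2) -> ((not (e + 2*y < 9)) and y < -8 and 3*g != 6))))) and (3*tot != 3 -> (3*tot != -5 and (((g + (9/4)*y <= -3/4 or 3*y < -3) and 8*y < -1 and 3*y != -9) -> ((not (5*y < 2)) and y < -8 and 3*g != 6)))))) and ((not (e >= 12)) -> ((((3/4)*e + tot <= 21/2 or e < 4) and 3*e < y + 20 and e != -2) -> ((not (e + 2*y < 9)) and y < -8 and 3*tot != 24)))
Before e := 2*tot - tot: (tot >= 12 -> (((not (3*tot != 3)) -> (forall tot_1. (3*tot_1 != -5 and (((g + (3/4)*tot <= 9/2 or tot < 4) and 3*tot < y + 20 and tot != -2) -> ((not (tot + 2*y < 9)) and y < -8 and 3*g != 6))))) and (3*tot != 3 -> (3*tot != -5 and (((g + (9/4)*y <= -3/4 or 3*y < -3) and 8*y < -1 and 3*y != -9) -> ((not (5*y < 2)) and y < -8 and 3*g != 6)))))) and ((not (tot >= 12)) -> ((((7/4)*tot <= 21/2 or tot < 4) and 3*tot < y + 20 and tot != -2) -> ((not (tot + 2*y < 9)) and y < -8 and 3*tot != 24)))
Answer: WP = (tot >= 12 -> (((not (3*tot != 3)) -> (forall tot_1. (3*tot_1 != -5 and (((g + (3/4)*tot <= 9/2 or tot < 4) and 3*tot < y + 20 and tot != -2) -> ((not (tot + 2*y < 9)) and y < -8 and 3*g != 6))))) and (3*tot != 3 -> (3*tot != -5 and (((g + (9/4)*y <= -3/4 or 3*y < -3) and 8*y < -1 and 3*y != -9) -> ((not (5*y < 2)) and y < -8 and 3*g != 6)))))) and ((not (tot >= 12)) -> ((((7/4)*tot <= 21/2 or tot < 4) and 3*tot < y + 20 and tot != -2) -> ((not (tot + 2*y < 9)) and y < -8 and 3*tot != 24)))


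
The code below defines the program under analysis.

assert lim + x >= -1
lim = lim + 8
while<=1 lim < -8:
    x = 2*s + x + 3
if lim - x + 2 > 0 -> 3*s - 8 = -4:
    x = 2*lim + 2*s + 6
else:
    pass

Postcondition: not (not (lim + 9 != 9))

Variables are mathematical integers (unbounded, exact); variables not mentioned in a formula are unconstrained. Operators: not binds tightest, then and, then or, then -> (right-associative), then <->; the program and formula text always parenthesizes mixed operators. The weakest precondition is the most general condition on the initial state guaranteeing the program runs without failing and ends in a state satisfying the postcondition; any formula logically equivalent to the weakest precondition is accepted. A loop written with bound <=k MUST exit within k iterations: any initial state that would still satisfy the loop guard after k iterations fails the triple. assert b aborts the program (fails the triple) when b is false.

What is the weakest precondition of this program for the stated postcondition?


Working backward. After the program, the postcondition not (not (lim + 9 != 9)) must hold; in canonical form it is lim != 0.
Then branch requires lim != 0; else branch requires lim != 0.
Before the if: ((lim > x - 2 -> 3*s = 4) -> lim != 0) and ((not (lim > x - 2 -> 3*s = 4)) -> lim != 0)
Before the loop (bound <=1), unroll the exhaustion recursion (WP_0 = exit-now case; WP_j = one more guarded iteration, up to j = 1):
  WP_0: (not (lim < -8)) and ((lim > x - 2 -> 3*s = 4) -> lim != 0) and ((not (lim > x - 2 -> 3*s = 4)) -> lim != 0)
  WP_1: (lim < -8 -> ((not (lim < -8)) and ((lim > 2*s + x + 1 -> 3*s = 4) -> lim != 0) and ((not (lim > 2*s + x + 1 -> 3*s = 4)) -> lim != 0))) and ((not (lim < -8)) -> (((lim > x - 2 -> 3*s = 4) -> lim != 0) and ((not (lim > x - 2 -> 3*s = 4)) -> lim != 0)))
So before the loop: (lim < -8 -> ((not (lim < -8)) and ((lim > 2*s + x + 1 -> 3*s = 4) -> lim != 0) and ((not (lim > 2*s + x + 1 -> 3*s = 4)) -> lim != 0))) and ((not (lim < -8)) -> (((lim > x - 2 -> 3*s = 4) -> lim != 0) and ((not (lim > x - 2 -> 3*s = 4)) -> lim != 0)))
Before lim := lim + 8: (lim < -16 -> ((not (lim < -16)) and ((lim > 2*s + x - 7 -> 3*s = 4) -> lim != -8) and ((not (lim > 2*s + x - 7 -> 3*s = 4)) -> lim != -8))) and ((not (lim < -16)) -> (((lim > x - 10 -> 3*s = 4) -> lim != -8) and ((not (lim > x - 10 -> 3*s = 4)) -> lim != -8)))
Before assert lim + x >= -1: lim + x >= -1 and (lim < -16 -> ((not (lim < -16)) and ((lim > 2*s + x - 7 -> 3*s = 4) -> lim != -8) and ((not (lim > 2*s + x - 7 -> 3*s = 4)) -> lim != -8))) and ((not (lim < -16)) -> (((lim > x - 10 -> 3*s = 4) -> lim != -8) and ((not (lim > x - 10 -> 3*s = 4)) -> lim != -8)))
Answer: WP = lim + x >= -1 and (lim < -16 -> ((not (lim < -16)) and ((lim > 2*s + x - 7 -> 3*s = 4) -> lim != -8) and ((not (lim > 2*s + x - 7 -> 3*s = 4)) -> lim != -8))) and ((not (lim < -16)) -> (((lim > x - 10 -> 3*s = 4) -> lim != -8) and ((not (lim > x - 10 -> 3*s = 4)) -> lim != -8)))


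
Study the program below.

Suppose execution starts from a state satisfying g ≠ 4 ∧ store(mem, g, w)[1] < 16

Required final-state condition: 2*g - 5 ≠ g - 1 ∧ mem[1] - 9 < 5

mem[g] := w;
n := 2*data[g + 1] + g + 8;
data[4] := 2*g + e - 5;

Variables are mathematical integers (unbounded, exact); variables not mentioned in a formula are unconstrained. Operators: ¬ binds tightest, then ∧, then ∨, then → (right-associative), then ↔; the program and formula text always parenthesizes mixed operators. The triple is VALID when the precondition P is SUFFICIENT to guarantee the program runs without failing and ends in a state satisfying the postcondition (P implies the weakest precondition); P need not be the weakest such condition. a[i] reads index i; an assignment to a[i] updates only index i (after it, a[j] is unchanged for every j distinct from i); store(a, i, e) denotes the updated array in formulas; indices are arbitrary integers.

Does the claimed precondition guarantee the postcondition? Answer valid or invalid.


Working backward. After the program, the postcondition 2*g - 5 ≠ g - 1 ∧ mem[1] - 9 < 5 must hold; in canonical form it is g ≠ 4 ∧ mem[1] < 14.
Before data[4] := 2*g + e - 5: g ≠ 4 ∧ mem[1] < 14
Before n := 2*data[g + 1] + g + 8: g ≠ 4 ∧ mem[1] < 14
Before mem[g] := w: g ≠ 4 ∧ store(mem, g, w)[1] < 14
The weakest precondition is g ≠ 4 ∧ store(mem, g, w)[1] < 14.
Check whether g ≠ 4 ∧ store(mem, g, w)[1] < 16 implies it.
Countermodel: at the initial state g = 5, mem = {[1] = 14, [5] = 14, elsewhere 14}, w = 14, the precondition holds but the weakest precondition fails.
Answer: invalid


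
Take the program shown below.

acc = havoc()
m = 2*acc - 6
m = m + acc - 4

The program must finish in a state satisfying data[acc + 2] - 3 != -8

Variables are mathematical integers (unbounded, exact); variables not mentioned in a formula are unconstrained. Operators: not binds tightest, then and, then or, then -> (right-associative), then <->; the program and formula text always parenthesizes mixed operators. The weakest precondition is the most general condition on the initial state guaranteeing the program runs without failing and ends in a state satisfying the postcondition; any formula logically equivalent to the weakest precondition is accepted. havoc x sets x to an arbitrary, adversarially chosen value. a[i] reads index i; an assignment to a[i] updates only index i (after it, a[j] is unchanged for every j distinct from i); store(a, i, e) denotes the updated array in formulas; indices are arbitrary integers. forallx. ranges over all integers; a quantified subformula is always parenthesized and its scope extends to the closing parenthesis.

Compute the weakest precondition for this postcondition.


Working backward. After the program, the postcondition data[acc + 2] - 3 != -8 must hold; in canonical form it is data[acc + 2] != -5.
Before m := m + acc - 4: data[acc + 2] != -5
Before m := 2*acc - 6: data[acc + 2] != -5
Before havoc acc: forall acc_1. data[acc_1 + 2] != -5
Answer: WP = forall acc_1. data[acc_1 + 2] != -5


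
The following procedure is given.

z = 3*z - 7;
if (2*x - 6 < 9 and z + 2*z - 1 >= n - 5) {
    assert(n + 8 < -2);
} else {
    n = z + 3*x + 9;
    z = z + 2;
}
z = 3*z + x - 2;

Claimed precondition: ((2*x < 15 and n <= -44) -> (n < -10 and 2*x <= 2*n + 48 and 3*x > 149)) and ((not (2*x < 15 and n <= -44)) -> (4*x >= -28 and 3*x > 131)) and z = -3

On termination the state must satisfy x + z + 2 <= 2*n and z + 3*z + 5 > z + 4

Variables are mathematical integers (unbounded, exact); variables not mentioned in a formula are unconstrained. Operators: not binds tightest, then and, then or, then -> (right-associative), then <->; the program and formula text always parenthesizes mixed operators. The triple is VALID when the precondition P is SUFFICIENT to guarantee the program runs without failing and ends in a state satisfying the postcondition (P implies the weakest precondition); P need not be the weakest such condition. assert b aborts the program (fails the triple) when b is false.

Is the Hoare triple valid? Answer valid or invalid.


Working backward. After the program, the postcondition x + z + 2 <= 2*n and z + 3*z + 5 > z + 4 must hold; in canonical form it is x + z <= 2*n - 2 and 3*z > -1.
Before z := 3*z + x - 2: 2*x + 3*z <= 2*n and 3*x + 9*z > 5
Then branch requires n < -10 and 2*x + 3*z <= 2*n and 3*x + 9*z > 5; else branch requires z <= 4*x + 12 and 3*x + 9*z > -13.
Before the if: ((2*x < 15 and 3*z >= n - 4) -> (n < -10 and 2*x + 3*z <= 2*n and 3*x + 9*z > 5)) and ((not (2*x < 15 and 3*z >= n - 4)) -> (z <= 4*x + 12 and 3*x + 9*z > -13))
Before z := 3*z - 7: ((2*x < 15 and 9*z >= n + 17) -> (n < -10 and 2*x + 9*z <= 2*n + 21 and 3*x + 27*z > 68)) and ((not (2*x < 15 and 9*z >= n + 17)) -> (3*z <= 4*x + 19 and 3*x + 27*z > 50))
The weakest precondition is ((2*x < 15 and 9*z >= n + 17) -> (n < -10 and 2*x + 9*z <= 2*n + 21 and 3*x + 27*z > 68)) and ((not (2*x < 15 and 9*z >= n + 17)) -> (3*z <= 4*x + 19 and 3*x + 27*z > 50)).
Check whether ((2*x < 15 and n <= -44) -> (n < -10 and 2*x <= 2*n + 48 and 3*x > 149)) and ((not (2*x < 15 and n <= -44)) -> (4*x >= -28 and 3*x > 131)) and z = -3 implies it.
Every state satisfying the precondition satisfies the weakest precondition: the implication holds.
Answer: valid


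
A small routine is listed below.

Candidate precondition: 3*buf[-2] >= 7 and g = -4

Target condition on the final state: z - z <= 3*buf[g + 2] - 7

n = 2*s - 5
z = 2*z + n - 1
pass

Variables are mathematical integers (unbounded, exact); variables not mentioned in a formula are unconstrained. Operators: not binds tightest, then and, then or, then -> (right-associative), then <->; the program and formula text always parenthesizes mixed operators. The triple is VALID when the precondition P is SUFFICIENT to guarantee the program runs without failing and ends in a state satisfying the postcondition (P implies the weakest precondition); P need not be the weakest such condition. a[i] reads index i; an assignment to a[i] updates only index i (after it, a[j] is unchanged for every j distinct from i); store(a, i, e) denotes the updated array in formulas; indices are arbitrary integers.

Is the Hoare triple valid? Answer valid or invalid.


Working backward. After the program, the postcondition z - z <= 3*buf[g + 2] - 7 must hold; in canonical form it is 3*buf[g + 2] >= 7.
Before skip: 3*buf[g + 2] >= 7
Before z := 2*z + n - 1: 3*buf[g + 2] >= 7
Before n := 2*s - 5: 3*buf[g + 2] >= 7
The weakest precondition is 3*buf[g + 2] >= 7.
Check whether 3*buf[-2] >= 7 and g = -4 implies it.
Every state satisfying the precondition satisfies the weakest precondition: the implication holds.
Answer: valid


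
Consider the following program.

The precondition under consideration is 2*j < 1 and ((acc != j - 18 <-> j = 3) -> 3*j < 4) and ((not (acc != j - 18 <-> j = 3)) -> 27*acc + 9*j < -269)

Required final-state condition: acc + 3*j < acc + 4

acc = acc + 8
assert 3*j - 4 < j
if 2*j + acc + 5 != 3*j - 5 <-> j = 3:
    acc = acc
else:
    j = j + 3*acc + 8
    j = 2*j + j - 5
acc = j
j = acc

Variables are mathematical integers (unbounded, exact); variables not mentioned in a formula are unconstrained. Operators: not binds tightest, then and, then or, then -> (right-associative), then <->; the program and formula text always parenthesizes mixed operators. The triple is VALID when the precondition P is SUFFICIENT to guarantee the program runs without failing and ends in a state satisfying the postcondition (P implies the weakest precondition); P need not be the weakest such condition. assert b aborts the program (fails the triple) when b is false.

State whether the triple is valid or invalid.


Working backward. After the program, the postcondition acc + 3*j < acc + 4 must hold; in canonical form it is 3*j < 4.
Before j := acc: 3*acc < 4
Before acc := j: 3*j < 4
Then branch requires 3*j < 4; else branch requires 27*acc + 9*j < -53.
Before the if: ((acc != j - 10 <-> j = 3) -> 3*j < 4) and ((not (acc != j - 10 <-> j = 3)) -> 27*acc + 9*j < -53)
Before assert 3*j - 4 < j: 2*j < 4 and ((acc != j - 10 <-> j = 3) -> 3*j < 4) and ((not (acc != j - 10 <-> j = 3)) -> 27*acc + 9*j < -53)
Before acc := acc + 8: 2*j < 4 and ((acc != j - 18 <-> j = 3) -> 3*j < 4) and ((not (acc != j - 18 <-> j = 3)) -> 27*acc + 9*j < -269)
The weakest precondition is 2*j < 4 and ((acc != j - 18 <-> j = 3) -> 3*j < 4) and ((not (acc != j - 18 <-> j = 3)) -> 27*acc + 9*j < -269).
Check whether 2*j < 1 and ((acc != j - 18 <-> j = 3) -> 3*j < 4) and ((not (acc != j - 18 <-> j = 3)) -> 27*acc + 9*j < -269) implies it.
Every state satisfying the precondition satisfies the weakest precondition: the implication holds.
Answer: valid


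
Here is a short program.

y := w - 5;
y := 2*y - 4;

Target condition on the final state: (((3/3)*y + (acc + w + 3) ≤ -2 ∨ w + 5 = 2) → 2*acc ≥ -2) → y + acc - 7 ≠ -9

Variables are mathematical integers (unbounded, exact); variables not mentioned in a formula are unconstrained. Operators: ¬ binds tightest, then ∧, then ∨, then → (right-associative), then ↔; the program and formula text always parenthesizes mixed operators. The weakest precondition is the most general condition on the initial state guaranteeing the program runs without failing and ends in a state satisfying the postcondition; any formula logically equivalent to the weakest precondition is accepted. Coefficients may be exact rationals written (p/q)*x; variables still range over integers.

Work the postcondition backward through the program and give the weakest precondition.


Working backward. After the program, the postcondition (((3/3)*y + (acc + w + 3) ≤ -2 ∨ w + 5 = 2) → 2*acc ≥ -2) → y + acc - 7 ≠ -9 must hold; in canonical form it is ((acc + w + y ≤ -5 ∨ w = -3) → 2*acc ≥ -2) → acc + y ≠ -2.
Before y := 2*y - 4: ((acc + w + 2*y ≤ -1 ∨ w = -3) → 2*acc ≥ -2) → acc + 2*y ≠ 2
Before y := w - 5: ((acc + 3*w ≤ 9 ∨ w = -3) → 2*acc ≥ -2) → acc + 2*w ≠ 12
Answer: WP = ((acc + 3*w ≤ 9 ∨ w = -3) → 2*acc ≥ -2) → acc + 2*w ≠ 12


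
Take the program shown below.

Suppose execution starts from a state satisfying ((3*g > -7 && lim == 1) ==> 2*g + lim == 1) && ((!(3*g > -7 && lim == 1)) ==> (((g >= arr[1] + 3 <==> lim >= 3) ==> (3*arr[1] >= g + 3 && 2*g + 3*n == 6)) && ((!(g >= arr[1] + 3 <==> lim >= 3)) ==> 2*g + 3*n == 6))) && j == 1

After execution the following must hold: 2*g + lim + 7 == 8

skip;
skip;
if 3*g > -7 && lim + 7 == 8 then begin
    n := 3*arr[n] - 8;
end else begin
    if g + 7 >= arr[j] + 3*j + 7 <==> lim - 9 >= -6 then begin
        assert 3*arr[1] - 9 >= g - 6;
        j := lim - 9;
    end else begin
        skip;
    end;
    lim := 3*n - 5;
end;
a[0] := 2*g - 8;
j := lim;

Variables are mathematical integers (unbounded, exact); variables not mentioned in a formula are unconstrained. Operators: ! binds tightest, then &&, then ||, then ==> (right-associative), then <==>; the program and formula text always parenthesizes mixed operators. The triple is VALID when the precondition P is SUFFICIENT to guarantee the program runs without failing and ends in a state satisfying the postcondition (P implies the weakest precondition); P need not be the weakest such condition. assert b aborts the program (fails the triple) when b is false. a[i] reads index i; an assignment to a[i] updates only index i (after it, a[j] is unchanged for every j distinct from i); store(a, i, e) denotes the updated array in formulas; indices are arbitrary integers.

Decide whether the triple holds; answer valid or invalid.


Working backward. After the program, the postcondition 2*g + lim + 7 == 8 must hold; in canonical form it is 2*g + lim == 1.
Before j := lim: 2*g + lim == 1
Before a[0] := 2*g - 8: 2*g + lim == 1
Then branch requires 2*g + lim == 1; else branch requires ((g >= arr[j] + 3*j <==> lim >= 3) ==> (3*arr[1] >= g + 3 && 2*g + 3*n == 6)) && ((!(g >= arr[j] + 3*j <==> lim >= 3)) ==> 2*g + 3*n == 6).
Before the if: ((3*g > -7 && lim == 1) ==> 2*g + lim == 1) && ((!(3*g > -7 && lim == 1)) ==> (((g >= arr[j] + 3*j <==> lim >= 3) ==> (3*arr[1] >= g + 3 && 2*g + 3*n == 6)) && ((!(g >= arr[j] + 3*j <==> lim >= 3)) ==> 2*g + 3*n == 6)))
Before skip: ((3*g > -7 && lim == 1) ==> 2*g + lim == 1) && ((!(3*g > -7 && lim == 1)) ==> (((g >= arr[j] + 3*j <==> lim >= 3) ==> (3*arr[1] >= g + 3 && 2*g + 3*n == 6)) && ((!(g >= arr[j] + 3*j <==> lim >= 3)) ==> 2*g + 3*n == 6)))
Before skip: ((3*g > -7 && lim == 1) ==> 2*g + lim == 1) && ((!(3*g > -7 && lim == 1)) ==> (((g >= arr[j] + 3*j <==> lim >= 3) ==> (3*arr[1] >= g + 3 && 2*g + 3*n == 6)) && ((!(g >= arr[j] + 3*j <==> lim >= 3)) ==> 2*g + 3*n == 6)))
The weakest precondition is ((3*g > -7 && lim == 1) ==> 2*g + lim == 1) && ((!(3*g > -7 && lim == 1)) ==> (((g >= arr[j] + 3*j <==> lim >= 3) ==> (3*arr[1] >= g + 3 && 2*g + 3*n == 6)) && ((!(g >= arr[j] + 3*j <==> lim >= 3)) ==> 2*g + 3*n == 6))).
Check whether ((3*g > -7 && lim == 1) ==> 2*g + lim == 1) && ((!(3*g > -7 && lim == 1)) ==> (((g >= arr[1] + 3 <==> lim >= 3) ==> (3*arr[1] >= g + 3 && 2*g + 3*n == 6)) && ((!(g >= arr[1] + 3 <==> lim >= 3)) ==> 2*g + 3*n == 6))) && j == 1 implies it.
Every state satisfying the precondition satisfies the weakest precondition: the implication holds.
Answer: valid


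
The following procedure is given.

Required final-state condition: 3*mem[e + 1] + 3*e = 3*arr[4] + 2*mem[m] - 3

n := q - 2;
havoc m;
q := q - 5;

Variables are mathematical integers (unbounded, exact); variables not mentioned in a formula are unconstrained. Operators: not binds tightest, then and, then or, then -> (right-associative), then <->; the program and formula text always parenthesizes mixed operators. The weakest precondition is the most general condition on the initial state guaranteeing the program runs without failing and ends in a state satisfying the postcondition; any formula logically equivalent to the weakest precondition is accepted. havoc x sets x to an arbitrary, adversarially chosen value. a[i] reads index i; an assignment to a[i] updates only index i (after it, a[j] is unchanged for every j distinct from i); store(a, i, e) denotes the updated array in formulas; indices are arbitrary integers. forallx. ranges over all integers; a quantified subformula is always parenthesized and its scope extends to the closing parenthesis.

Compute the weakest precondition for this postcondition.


Working backward. After the program, 3*mem[e + 1] + 3*e = 3*arr[4] + 2*mem[m] - 3 must hold.
Before q := q - 5: 3*mem[e + 1] + 3*e = 3*arr[4] + 2*mem[m] - 3
Before havoc m: forall m_1. 3*mem[e + 1] + 3*e = 3*arr[4] + 2*mem[m_1] - 3
Before n := q - 2: forall m_1. 3*mem[e + 1] + 3*e = 3*arr[4] + 2*mem[m_1] - 3
Answer: WP = forall m_1. 3*mem[e + 1] + 3*e = 3*arr[4] + 2*mem[m_1] - 3


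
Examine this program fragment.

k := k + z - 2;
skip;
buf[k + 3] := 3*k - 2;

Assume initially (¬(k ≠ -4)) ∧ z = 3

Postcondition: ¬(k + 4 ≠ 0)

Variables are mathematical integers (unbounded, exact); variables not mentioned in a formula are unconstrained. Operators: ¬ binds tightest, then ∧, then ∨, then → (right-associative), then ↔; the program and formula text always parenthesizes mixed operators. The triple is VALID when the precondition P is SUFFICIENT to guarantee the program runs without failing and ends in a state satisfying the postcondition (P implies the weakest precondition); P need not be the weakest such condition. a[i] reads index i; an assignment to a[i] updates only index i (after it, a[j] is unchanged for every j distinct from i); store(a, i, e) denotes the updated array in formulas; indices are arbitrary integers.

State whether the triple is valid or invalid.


Working backward. After the program, the postcondition ¬(k + 4 ≠ 0) must hold; in canonical form it is ¬(k ≠ -4).
Before buf[k + 3] := 3*k - 2: ¬(k ≠ -4)
Before skip: ¬(k ≠ -4)
Before k := k + z - 2: ¬(k + z ≠ -2)
The weakest precondition is ¬(k + z ≠ -2).
Check whether (¬(k ≠ -4)) ∧ z = 3 implies it.
Countermodel: at the initial state k = -4, z = 3, the precondition holds but the weakest precondition fails.
Answer: invalid


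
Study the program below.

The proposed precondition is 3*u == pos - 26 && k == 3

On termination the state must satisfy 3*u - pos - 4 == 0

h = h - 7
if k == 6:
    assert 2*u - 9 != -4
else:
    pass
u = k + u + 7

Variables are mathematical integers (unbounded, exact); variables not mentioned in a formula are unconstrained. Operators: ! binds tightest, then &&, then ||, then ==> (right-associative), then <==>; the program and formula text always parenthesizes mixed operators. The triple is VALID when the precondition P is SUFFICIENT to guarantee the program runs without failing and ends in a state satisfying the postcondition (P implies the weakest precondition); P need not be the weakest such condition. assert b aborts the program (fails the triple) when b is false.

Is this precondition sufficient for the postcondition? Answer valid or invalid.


Working backward. After the program, the postcondition 3*u - pos - 4 == 0 must hold; in canonical form it is 3*u == pos + 4.
Before u := k + u + 7: 3*k + 3*u == pos - 17
Then branch requires 2*u != 5 && 3*k + 3*u == pos - 17; else branch requires 3*k + 3*u == pos - 17.
Before the if: (k == 6 ==> (2*u != 5 && 3*k + 3*u == pos - 17)) && ((!(k == 6)) ==> 3*k + 3*u == pos - 17)
Before h := h - 7: (k == 6 ==> (2*u != 5 && 3*k + 3*u == pos - 17)) && ((!(k == 6)) ==> 3*k + 3*u == pos - 17)
The weakest precondition is (k == 6 ==> (2*u != 5 && 3*k + 3*u == pos - 17)) && ((!(k == 6)) ==> 3*k + 3*u == pos - 17).
Check whether 3*u == pos - 26 && k == 3 implies it.
Every state satisfying the precondition satisfies the weakest precondition: the implication holds.
Answer: valid


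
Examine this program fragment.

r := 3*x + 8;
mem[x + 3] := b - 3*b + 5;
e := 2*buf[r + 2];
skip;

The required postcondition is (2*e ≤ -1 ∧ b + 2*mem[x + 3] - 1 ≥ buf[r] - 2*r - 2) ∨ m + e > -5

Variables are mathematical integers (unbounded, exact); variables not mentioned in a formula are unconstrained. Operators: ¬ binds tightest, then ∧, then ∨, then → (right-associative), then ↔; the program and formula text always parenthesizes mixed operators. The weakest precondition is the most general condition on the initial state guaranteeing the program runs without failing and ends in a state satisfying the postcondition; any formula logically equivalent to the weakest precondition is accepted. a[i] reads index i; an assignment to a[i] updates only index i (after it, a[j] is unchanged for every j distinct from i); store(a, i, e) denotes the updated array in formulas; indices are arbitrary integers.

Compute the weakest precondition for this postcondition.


Working backward. After the program, the postcondition (2*e ≤ -1 ∧ b + 2*mem[x + 3] - 1 ≥ buf[r] - 2*r - 2) ∨ m + e > -5 must hold; in canonical form it is (2*e ≤ -1 ∧ 2*mem[x + 3] + b + 2*r ≥ buf[r] - 1) ∨ e + m > -5.
Before skip: (2*e ≤ -1 ∧ 2*mem[x + 3] + b + 2*r ≥ buf[r] - 1) ∨ e + m > -5
Before e := 2*buf[r + 2]: (4*buf[r + 2] ≤ -1 ∧ 2*mem[x + 3] + b + 2*r ≥ buf[r] - 1) ∨ 2*buf[r + 2] + m > -5
Before mem[x + 3] := b - 3*b + 5: (4*buf[r + 2] ≤ -1 ∧ 2*store(mem, x + 3, -2*b + 5)[x + 3] + b + 2*r ≥ buf[r] - 1) ∨ 2*buf[r + 2] + m > -5
Before r := 3*x + 8: (4*buf[3*x + 10] ≤ -1 ∧ 2*store(mem, x + 3, -2*b + 5)[x + 3] + b + 6*x ≥ buf[3*x + 8] - 17) ∨ 2*buf[3*x + 10] + m > -5
Answer: WP = (4*buf[3*x + 10] ≤ -1 ∧ 2*store(mem, x + 3, -2*b + 5)[x + 3] + b + 6*x ≥ buf[3*x + 8] - 17) ∨ 2*buf[3*x + 10] + m > -5


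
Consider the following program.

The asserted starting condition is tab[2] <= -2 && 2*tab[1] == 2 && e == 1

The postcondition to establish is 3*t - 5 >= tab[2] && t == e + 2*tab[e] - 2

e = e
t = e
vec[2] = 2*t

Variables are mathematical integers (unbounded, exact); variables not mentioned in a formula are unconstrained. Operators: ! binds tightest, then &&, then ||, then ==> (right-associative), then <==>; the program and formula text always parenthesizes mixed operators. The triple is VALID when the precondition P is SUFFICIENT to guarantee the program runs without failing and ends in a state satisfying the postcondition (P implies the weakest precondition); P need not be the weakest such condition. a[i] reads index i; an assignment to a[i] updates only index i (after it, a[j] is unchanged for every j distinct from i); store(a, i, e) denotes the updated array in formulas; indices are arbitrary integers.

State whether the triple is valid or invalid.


Working backward. After the program, the postcondition 3*t - 5 >= tab[2] && t == e + 2*tab[e] - 2 must hold; in canonical form it is 3*t >= tab[2] + 5 && t == 2*tab[e] + e - 2.
Before vec[2] := 2*t: 3*t >= tab[2] + 5 && t == 2*tab[e] + e - 2
Before t := e: 3*e >= tab[2] + 5 && 2*tab[e] == 2
Before e := e: 3*e >= tab[2] + 5 && 2*tab[e] == 2
The weakest precondition is 3*e >= tab[2] + 5 && 2*tab[e] == 2.
Check whether tab[2] <= -2 && 2*tab[1] == 2 && e == 1 implies it.
Every state satisfying the precondition satisfies the weakest precondition: the implication holds.
Answer: valid


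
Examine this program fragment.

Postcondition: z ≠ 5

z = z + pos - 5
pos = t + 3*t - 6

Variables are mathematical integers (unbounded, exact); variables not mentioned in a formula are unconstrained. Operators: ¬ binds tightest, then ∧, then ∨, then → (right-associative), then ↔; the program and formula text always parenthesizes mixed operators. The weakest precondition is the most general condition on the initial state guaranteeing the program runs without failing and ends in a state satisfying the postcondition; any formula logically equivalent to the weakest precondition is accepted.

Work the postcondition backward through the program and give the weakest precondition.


Working backward. After the program, z ≠ 5 must hold.
Before pos := t + 3*t - 6: z ≠ 5
Before z := z + pos - 5: pos + z ≠ 10
Answer: WP = pos + z ≠ 10


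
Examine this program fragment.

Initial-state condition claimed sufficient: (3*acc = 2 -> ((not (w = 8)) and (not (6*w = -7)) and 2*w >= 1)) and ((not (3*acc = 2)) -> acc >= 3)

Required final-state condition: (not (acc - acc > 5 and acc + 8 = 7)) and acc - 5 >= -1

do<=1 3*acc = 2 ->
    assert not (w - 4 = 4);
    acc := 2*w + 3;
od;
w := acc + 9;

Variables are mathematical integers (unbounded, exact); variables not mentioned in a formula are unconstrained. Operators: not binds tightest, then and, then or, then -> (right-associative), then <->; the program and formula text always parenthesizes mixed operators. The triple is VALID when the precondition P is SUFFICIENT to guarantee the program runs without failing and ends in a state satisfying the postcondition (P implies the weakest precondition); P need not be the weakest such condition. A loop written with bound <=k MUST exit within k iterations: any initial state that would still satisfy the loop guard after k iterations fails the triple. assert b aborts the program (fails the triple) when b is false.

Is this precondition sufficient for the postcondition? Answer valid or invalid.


Working backward. After the program, the postcondition (not (acc - acc > 5 and acc + 8 = 7)) and acc - 5 >= -1 must hold; in canonical form it is acc >= 4.
Before w := acc + 9: acc >= 4
Before the loop (bound <=1), unroll the exhaustion recursion (WP_0 = exit-now case; WP_j = one more guarded iteration, up to j = 1):
  WP_0: (not (3*acc = 2)) and acc >= 4
  WP_1: (3*acc = 2 -> ((not (w = 8)) and (not (6*w = -7)) and 2*w >= 1)) and ((not (3*acc = 2)) -> acc >= 4)
So before the loop: (3*acc = 2 -> ((not (w = 8)) and (not (6*w = -7)) and 2*w >= 1)) and ((not (3*acc = 2)) -> acc >= 4)
The weakest precondition is (3*acc = 2 -> ((not (w = 8)) and (not (6*w = -7)) and 2*w >= 1)) and ((not (3*acc = 2)) -> acc >= 4).
Check whether (3*acc = 2 -> ((not (w = 8)) and (not (6*w = -7)) and 2*w >= 1)) and ((not (3*acc = 2)) -> acc >= 3) implies it.
Countermodel: at the initial state acc = 3, w = 0, the precondition holds but the weakest precondition fails.
Answer: invalid


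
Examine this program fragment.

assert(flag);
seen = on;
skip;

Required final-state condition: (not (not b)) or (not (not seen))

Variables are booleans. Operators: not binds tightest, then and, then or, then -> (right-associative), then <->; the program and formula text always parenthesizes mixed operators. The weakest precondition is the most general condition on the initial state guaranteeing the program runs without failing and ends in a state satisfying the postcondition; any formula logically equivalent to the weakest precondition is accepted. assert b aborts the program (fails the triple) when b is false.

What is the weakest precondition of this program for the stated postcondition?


Working backward. After the program, the postcondition (not (not b)) or (not (not seen)) must hold; in canonical form it is b or seen.
Before skip: b or seen
Before seen := on: b or on
Before assert flag: flag and (b or on)
Answer: WP = flag and (b or on)


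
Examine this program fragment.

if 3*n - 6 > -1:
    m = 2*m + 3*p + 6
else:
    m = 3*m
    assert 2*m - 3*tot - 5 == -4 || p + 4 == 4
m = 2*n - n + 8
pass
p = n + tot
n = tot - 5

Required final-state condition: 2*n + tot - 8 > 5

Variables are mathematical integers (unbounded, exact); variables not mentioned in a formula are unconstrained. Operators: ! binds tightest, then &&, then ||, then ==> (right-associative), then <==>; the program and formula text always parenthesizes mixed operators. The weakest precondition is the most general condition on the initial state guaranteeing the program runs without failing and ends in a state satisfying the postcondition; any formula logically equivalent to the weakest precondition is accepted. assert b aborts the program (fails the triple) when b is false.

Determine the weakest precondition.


Working backward. After the program, the postcondition 2*n + tot - 8 > 5 must hold; in canonical form it is 2*n + tot > 13.
Before n := tot - 5: 3*tot > 23
Before p := n + tot: 3*tot > 23
Before skip: 3*tot > 23
Before m := 2*n - n + 8: 3*tot > 23
Then branch requires 3*tot > 23; else branch requires (6*m == 3*tot + 1 || p == 0) && 3*tot > 23.
Before the if: (3*n > 5 ==> 3*tot > 23) && ((!(3*n > 5)) ==> ((6*m == 3*tot + 1 || p == 0) && 3*tot > 23))
Answer: WP = (3*n > 5 ==> 3*tot > 23) && ((!(3*n > 5)) ==> ((6*m == 3*tot + 1 || p == 0) && 3*tot > 23))


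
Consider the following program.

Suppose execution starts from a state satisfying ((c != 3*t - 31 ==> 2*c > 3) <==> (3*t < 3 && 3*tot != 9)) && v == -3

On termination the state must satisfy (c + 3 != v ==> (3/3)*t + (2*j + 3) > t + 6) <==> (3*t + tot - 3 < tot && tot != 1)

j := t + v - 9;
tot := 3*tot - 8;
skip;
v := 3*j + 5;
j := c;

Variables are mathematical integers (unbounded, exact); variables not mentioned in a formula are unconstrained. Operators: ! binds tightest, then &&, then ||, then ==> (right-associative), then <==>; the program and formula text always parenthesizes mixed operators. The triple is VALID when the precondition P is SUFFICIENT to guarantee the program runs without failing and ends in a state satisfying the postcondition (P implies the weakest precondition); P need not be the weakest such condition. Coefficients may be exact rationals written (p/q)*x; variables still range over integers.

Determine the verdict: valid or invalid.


Working backward. After the program, the postcondition (c + 3 != v ==> (3/3)*t + (2*j + 3) > t + 6) <==> (3*t + tot - 3 < tot && tot != 1) must hold; in canonical form it is (c != v - 3 ==> 2*j > 3) <==> (3*t < 3 && tot != 1).
Before j := c: (c != v - 3 ==> 2*c > 3) <==> (3*t < 3 && tot != 1)
Before v := 3*j + 5: (c != 3*j + 2 ==> 2*c > 3) <==> (3*t < 3 && tot != 1)
Before skip: (c != 3*j + 2 ==> 2*c > 3) <==> (3*t < 3 && tot != 1)
Before tot := 3*tot - 8: (c != 3*j + 2 ==> 2*c > 3) <==> (3*t < 3 && 3*tot != 9)
Before j := t + v - 9: (c != 3*t + 3*v - 25 ==> 2*c > 3) <==> (3*t < 3 && 3*tot != 9)
The weakest precondition is (c != 3*t + 3*v - 25 ==> 2*c > 3) <==> (3*t < 3 && 3*tot != 9).
Check whether ((c != 3*t - 31 ==> 2*c > 3) <==> (3*t < 3 && 3*tot != 9)) && v == -3 implies it.
Countermodel: at the initial state c = -31, t = 1, tot = 4, v = -3, the precondition holds but the weakest precondition fails.
Answer: invalid


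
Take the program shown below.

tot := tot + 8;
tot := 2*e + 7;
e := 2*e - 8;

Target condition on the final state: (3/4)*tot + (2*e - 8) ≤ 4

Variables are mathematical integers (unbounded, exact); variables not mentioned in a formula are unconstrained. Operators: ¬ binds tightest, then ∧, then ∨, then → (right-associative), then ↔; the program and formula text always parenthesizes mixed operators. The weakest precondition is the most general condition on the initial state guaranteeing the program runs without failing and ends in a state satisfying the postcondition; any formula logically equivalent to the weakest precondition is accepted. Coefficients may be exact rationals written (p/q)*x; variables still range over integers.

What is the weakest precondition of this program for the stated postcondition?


Working backward. After the program, the postcondition (3/4)*tot + (2*e - 8) ≤ 4 must hold; in canonical form it is 2*e + (3/4)*tot ≤ 12.
Before e := 2*e - 8: 4*e + (3/4)*tot ≤ 28
Before tot := 2*e + 7: (11/2)*e ≤ 91/4
Before tot := tot + 8: (11/2)*e ≤ 91/4
Answer: WP = (11/2)*e ≤ 91/4
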